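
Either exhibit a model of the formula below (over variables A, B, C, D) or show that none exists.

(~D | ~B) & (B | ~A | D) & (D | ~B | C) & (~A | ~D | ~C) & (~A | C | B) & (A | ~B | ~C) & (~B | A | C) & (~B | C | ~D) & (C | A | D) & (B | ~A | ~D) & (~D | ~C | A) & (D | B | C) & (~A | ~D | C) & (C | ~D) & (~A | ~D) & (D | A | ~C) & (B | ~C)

Case D = 0:
Case B = 1:
Unit clause (C) forces C = 1.
Unit clause (A) forces A = 1.
Every clause now holds.

A=1, B=1, C=1, D=0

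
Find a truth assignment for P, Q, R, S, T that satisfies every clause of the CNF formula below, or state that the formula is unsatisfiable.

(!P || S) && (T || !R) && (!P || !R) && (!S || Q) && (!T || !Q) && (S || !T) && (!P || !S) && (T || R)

UNSATISFIABLE

Suppose P = false.
Suppose T = true.
Unit clause (!Q) forces Q = false.
Unit clause (!S) forces S = false.
But (S) is also a unit clause — contradiction.
Backtrack on T: now try T = false.
Unit clause (!R) forces R = false.
But (R) is also a unit clause — contradiction.
Neither T = true nor T = false works.
Backtrack on P: now try P = true.
Unit clause (S) forces S = true.
But (!S) is also a unit clause — contradiction.
Neither P = true nor P = false works.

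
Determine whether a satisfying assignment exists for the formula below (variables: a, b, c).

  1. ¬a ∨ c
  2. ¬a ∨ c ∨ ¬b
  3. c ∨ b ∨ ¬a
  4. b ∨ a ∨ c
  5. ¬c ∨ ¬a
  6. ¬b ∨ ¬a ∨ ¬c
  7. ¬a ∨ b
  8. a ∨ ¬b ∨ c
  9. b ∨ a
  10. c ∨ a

Yes

Branch on a: set a = False.
The clause (b) is unit, so b = True.
The clause (c) is unit, so c = True.
Every clause now holds.
A satisfying assignment: a ↦ False; b ↦ True; c ↦ True.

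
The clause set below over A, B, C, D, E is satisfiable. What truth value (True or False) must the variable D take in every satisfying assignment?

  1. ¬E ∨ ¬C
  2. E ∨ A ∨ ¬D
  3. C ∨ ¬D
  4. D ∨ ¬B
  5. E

False

Suppose D = True.
The clause (C) is unit, so C = True.
The clause (¬E) is unit, so E = False.
But (E) is also a unit clause — contradiction.
So every satisfying assignment has D = False.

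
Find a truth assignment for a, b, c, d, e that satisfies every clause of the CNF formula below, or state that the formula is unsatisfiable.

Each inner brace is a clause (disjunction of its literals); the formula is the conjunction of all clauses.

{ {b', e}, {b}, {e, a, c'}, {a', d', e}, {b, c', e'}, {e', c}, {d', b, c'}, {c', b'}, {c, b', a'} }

(b) alone gives b = 1.
(e) alone gives e = 1.
(c) alone gives c = 1.
That conflicts with the unit clause (c').

UNSATISFIABLE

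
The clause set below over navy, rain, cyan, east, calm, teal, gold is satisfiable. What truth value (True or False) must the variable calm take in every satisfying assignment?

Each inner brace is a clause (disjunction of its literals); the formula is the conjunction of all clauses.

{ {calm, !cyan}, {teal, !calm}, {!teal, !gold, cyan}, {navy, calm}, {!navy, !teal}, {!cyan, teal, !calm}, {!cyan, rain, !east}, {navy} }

Suppose calm = true.
From the singleton clause (teal), teal = true.
From the singleton clause (!navy), navy = false.
That conflicts with the unit clause (navy).
So every satisfying assignment has calm = False.

False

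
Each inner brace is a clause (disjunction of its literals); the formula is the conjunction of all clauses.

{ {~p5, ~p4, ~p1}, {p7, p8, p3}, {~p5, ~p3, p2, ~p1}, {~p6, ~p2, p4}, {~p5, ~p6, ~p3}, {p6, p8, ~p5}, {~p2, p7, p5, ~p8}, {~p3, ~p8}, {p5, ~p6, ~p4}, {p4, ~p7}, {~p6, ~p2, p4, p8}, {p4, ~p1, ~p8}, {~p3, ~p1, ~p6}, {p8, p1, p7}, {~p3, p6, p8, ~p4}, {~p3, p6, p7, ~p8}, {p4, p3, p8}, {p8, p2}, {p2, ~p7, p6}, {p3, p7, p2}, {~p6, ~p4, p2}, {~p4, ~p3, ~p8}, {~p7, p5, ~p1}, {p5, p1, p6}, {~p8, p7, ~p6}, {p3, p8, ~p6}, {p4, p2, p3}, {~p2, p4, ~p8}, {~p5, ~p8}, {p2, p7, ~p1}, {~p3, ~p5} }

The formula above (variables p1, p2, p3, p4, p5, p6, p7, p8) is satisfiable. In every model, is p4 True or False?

False

Suppose p4 = 1.
Try p5 = 0.
From the singleton clause (~p6), p6 = 0.
From the singleton clause (p1), p1 = 1.
From the singleton clause (~p7), p7 = 0.
From the singleton clause (p2), p2 = 1.
From the singleton clause (~p8), p8 = 0.
From the singleton clause (p3), p3 = 1.
Now (~p3) is unsatisfied and unit — conflict.
Backtrack on p5: now try p5 = 1.
From the singleton clause (~p1), p1 = 0.
From the singleton clause (~p8), p8 = 0.
From the singleton clause (p6), p6 = 1.
From the singleton clause (~p3), p3 = 0.
Now (p3) is unsatisfied and unit — conflict.
Neither p5 = 1 nor p5 = 0 works.
So every satisfying assignment has p4 = False.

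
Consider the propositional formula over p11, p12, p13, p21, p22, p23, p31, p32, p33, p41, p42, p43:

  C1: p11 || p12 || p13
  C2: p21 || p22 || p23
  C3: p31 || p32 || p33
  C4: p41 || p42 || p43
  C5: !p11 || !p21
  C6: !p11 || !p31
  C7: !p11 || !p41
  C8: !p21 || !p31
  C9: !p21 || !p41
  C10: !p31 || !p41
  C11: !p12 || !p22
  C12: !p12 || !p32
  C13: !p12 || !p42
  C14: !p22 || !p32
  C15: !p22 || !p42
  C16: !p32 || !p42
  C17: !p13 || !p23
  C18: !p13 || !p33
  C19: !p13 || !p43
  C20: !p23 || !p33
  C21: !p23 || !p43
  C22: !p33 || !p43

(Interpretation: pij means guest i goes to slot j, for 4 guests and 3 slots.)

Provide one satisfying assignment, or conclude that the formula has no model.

UNSATISFIABLE

Branch on p11: set p11 = false.
Branch on p12: set p12 = true.
The clause (!p22) is unit, so p22 = false.
The clause (!p32) is unit, so p32 = false.
The clause (!p42) is unit, so p42 = false.
Branch on p21: set p21 = true.
The clause (!p31) is unit, so p31 = false.
The clause (p33) is unit, so p33 = true.
The clause (!p41) is unit, so p41 = false.
The clause (p43) is unit, so p43 = true.
Now (!p43) is unsatisfied and unit — conflict.
Undo p21 and try p21 = false.
The clause (p23) is unit, so p23 = true.
The clause (!p13) is unit, so p13 = false.
The clause (!p33) is unit, so p33 = false.
The clause (p31) is unit, so p31 = true.
The clause (!p41) is unit, so p41 = false.
The clause (p43) is unit, so p43 = true.
Now (!p43) is unsatisfied and unit — conflict.
Both values of p21 lead to a conflict.
Undo p12 and try p12 = false.
The clause (p13) is unit, so p13 = true.
The clause (!p23) is unit, so p23 = false.
The clause (!p33) is unit, so p33 = false.
The clause (!p43) is unit, so p43 = false.
Branch on p21: set p21 = true.
The clause (!p31) is unit, so p31 = false.
The clause (p32) is unit, so p32 = true.
The clause (!p41) is unit, so p41 = false.
The clause (p42) is unit, so p42 = true.
Now (!p42) is unsatisfied and unit — conflict.
Undo p21 and try p21 = false.
The clause (p22) is unit, so p22 = true.
The clause (!p32) is unit, so p32 = false.
The clause (p31) is unit, so p31 = true.
The clause (!p41) is unit, so p41 = false.
The clause (p42) is unit, so p42 = true.
Now (!p42) is unsatisfied and unit — conflict.
Both values of p21 lead to a conflict.
Both values of p12 lead to a conflict.
Undo p11 and try p11 = true.
The clause (!p21) is unit, so p21 = false.
The clause (!p31) is unit, so p31 = false.
The clause (!p41) is unit, so p41 = false.
Branch on p22: set p22 = true.
The clause (!p12) is unit, so p12 = false.
The clause (!p32) is unit, so p32 = false.
The clause (p33) is unit, so p33 = true.
The clause (!p42) is unit, so p42 = false.
The clause (p43) is unit, so p43 = true.
Now (!p43) is unsatisfied and unit — conflict.
Undo p22 and try p22 = false.
The clause (p23) is unit, so p23 = true.
The clause (!p13) is unit, so p13 = false.
The clause (!p33) is unit, so p33 = false.
The clause (p32) is unit, so p32 = true.
The clause (!p12) is unit, so p12 = false.
The clause (!p42) is unit, so p42 = false.
The clause (p43) is unit, so p43 = true.
Now (!p43) is unsatisfied and unit — conflict.
Both values of p22 lead to a conflict.
Both values of p11 lead to a conflict.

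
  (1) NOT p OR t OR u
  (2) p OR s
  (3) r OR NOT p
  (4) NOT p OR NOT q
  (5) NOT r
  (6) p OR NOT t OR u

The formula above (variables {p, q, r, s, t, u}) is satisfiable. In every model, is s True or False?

True

Suppose s = false.
The clause (p) is unit, so p = true.
The clause (r) is unit, so r = true.
But (NOT r) is also a unit clause — contradiction.
So every satisfying assignment has s = True.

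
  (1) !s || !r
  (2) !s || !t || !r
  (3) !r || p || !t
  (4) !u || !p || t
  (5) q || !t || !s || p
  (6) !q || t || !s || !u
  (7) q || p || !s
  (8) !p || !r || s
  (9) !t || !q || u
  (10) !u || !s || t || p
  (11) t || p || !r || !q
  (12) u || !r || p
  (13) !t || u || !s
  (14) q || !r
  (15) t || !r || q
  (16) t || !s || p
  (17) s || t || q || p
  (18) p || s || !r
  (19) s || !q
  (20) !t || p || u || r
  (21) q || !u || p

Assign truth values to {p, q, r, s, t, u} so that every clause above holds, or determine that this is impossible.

Branch on s: set s = false.
Unit clause (!q) forces q = false.
Unit clause (!r) forces r = false.
Branch on t: set t = true.
Branch on p: set p = true.
Every clause is now satisfied; u is unconstrained.

p ↦ true; q ↦ false; r ↦ false; s ↦ false; t ↦ true; u ↦ true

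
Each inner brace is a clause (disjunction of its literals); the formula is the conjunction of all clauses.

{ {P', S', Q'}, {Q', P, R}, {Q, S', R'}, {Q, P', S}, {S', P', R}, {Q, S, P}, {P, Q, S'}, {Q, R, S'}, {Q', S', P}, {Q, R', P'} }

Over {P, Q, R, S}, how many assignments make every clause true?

3

There are 2^4 = 16 truth assignments over (P, Q, R, S).
Check each against the 10 clauses (columns in the order P, Q, R, S):
  F F F F  ✗ fails (Q + S + P)
  F F F T  ✗ fails (P + Q + S')
  F F T F  ✗ fails (Q + S + P)
  F F T T  ✗ fails (Q + S' + R')
  F T F F  ✗ fails (Q' + P + R)
  F T F T  ✗ fails (Q' + P + R)
  F T T F  ✓ satisfies all
  F T T T  ✗ fails (Q' + S' + P)
  T F F F  ✗ fails (Q + P' + S)
  T F F T  ✗ fails (S' + P' + R)
  T F T F  ✗ fails (Q + P' + S)
  T F T T  ✗ fails (Q + S' + R')
  T T F F  ✓ satisfies all
  T T F T  ✗ fails (P' + S' + Q')
  T T T F  ✓ satisfies all
  T T T T  ✗ fails (P' + S' + Q')
3 of the 16 rows are models.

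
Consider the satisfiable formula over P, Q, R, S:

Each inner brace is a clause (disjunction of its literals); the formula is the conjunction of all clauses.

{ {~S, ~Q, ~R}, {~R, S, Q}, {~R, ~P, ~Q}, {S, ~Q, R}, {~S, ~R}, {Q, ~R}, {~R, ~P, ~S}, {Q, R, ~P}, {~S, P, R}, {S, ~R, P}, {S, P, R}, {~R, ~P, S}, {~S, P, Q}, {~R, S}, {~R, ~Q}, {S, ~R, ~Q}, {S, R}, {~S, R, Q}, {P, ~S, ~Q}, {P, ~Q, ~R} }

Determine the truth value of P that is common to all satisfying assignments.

Suppose P = 0.
Try S = 0.
Unit clause (~R) forces R = 0.
That conflicts with the unit clause (R).
That branch fails; take S = 1 instead.
Unit clause (~R) forces R = 0.
That conflicts with the unit clause (R).
Neither S = 1 nor S = 0 works.
So every satisfying assignment has P = True.

True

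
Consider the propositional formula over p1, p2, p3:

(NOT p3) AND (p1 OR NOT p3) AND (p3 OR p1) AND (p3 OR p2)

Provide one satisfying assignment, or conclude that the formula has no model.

Unit clause (NOT p3) forces p3 = false.
Unit clause (p1) forces p1 = true.
Unit clause (p2) forces p2 = true.
All clauses are satisfied.

p1: true, p2: true, p3: false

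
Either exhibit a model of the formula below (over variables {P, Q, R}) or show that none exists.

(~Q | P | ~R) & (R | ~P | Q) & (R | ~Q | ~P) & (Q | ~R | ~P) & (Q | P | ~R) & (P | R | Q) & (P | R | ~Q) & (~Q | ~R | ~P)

Branch on Q: set Q = 0.
Branch on R: set R = 1.
Unit clause (~P) forces P = 0.
That conflicts with the unit clause (P).
Backtrack on R: now try R = 0.
Unit clause (~P) forces P = 0.
That conflicts with the unit clause (P).
Neither R = 1 nor R = 0 works.
Backtrack on Q: now try Q = 1.
Branch on P: set P = 1.
Unit clause (R) forces R = 1.
That conflicts with the unit clause (~R).
Backtrack on P: now try P = 0.
Unit clause (~R) forces R = 0.
That conflicts with the unit clause (R).
Neither P = 1 nor P = 0 works.
Neither Q = 1 nor Q = 0 works.

UNSATISFIABLE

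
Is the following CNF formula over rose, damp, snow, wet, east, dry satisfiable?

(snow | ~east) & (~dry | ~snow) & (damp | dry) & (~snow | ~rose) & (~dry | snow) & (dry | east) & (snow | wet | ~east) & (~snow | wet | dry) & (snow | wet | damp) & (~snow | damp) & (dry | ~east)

Case snow = 1:
Unit clause (~dry) forces dry = 0.
Unit clause (damp) forces damp = 1.
Unit clause (~rose) forces rose = 0.
Unit clause (east) forces east = 1.
Now (~east) is unsatisfied and unit — conflict.
So snow must be the other value — set snow = 0.
Unit clause (~east) forces east = 0.
Unit clause (~dry) forces dry = 0.
Now (dry) is unsatisfied and unit — conflict.
Either choice for snow ends in contradiction.
No assignment satisfies every clause.

Unsatisfiable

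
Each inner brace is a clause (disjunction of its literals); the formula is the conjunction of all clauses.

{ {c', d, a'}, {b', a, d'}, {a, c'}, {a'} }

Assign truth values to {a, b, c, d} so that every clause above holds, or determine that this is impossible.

a: 0; b: 0; c: 0; d: 0

Unit clause (a') forces a = 0.
Unit clause (c') forces c = 0.
Case b = 0:
All clauses hold; d can take either value.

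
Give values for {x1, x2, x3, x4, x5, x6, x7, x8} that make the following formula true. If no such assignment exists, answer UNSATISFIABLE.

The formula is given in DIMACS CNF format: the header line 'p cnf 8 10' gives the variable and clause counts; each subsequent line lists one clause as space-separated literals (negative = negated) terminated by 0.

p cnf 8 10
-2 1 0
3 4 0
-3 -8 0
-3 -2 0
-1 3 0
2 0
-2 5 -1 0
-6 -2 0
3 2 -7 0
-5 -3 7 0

UNSATISFIABLE

Unit clause (x2) forces x2 = True.
Unit clause (x1) forces x1 = True.
Unit clause (¬x3) forces x3 = False.
That conflicts with the unit clause (x3).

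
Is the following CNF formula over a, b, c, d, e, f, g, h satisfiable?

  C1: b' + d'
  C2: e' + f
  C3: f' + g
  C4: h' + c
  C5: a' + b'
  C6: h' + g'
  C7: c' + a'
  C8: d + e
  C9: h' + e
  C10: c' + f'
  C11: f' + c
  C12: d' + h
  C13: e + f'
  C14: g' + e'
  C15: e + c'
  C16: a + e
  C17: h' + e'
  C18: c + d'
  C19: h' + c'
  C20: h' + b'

No, unsatisfiable

Case b = 0:
Case e = 0:
Unit clause (d) forces d = 1.
Unit clause (h') forces h = 0.
But (h) is also a unit clause — contradiction.
Undo e and try e = 1.
Unit clause (f) forces f = 1.
Unit clause (g) forces g = 1.
But (g') is also a unit clause — contradiction.
Either choice for e ends in contradiction.
Undo b and try b = 1.
Unit clause (d') forces d = 0.
Unit clause (a') forces a = 0.
Unit clause (e) forces e = 1.
Unit clause (f) forces f = 1.
Unit clause (g) forces g = 1.
But (g') is also a unit clause — contradiction.
Either choice for b ends in contradiction.
No assignment satisfies every clause.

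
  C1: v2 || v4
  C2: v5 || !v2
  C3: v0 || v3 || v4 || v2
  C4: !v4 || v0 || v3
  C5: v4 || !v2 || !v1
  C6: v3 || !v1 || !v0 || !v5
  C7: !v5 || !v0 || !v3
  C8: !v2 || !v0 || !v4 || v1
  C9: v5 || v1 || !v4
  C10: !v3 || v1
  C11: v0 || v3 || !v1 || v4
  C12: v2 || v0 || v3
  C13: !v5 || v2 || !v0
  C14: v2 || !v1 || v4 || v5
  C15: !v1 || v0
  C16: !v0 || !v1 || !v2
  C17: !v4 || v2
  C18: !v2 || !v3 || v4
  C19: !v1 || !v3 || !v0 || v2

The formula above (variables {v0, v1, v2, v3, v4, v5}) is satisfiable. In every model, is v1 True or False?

Suppose v1 = true.
From the singleton clause (v0), v0 = true.
From the singleton clause (!v2), v2 = false.
From the singleton clause (v4), v4 = true.
That conflicts with the unit clause (!v4).
So every satisfying assignment has v1 = False.

False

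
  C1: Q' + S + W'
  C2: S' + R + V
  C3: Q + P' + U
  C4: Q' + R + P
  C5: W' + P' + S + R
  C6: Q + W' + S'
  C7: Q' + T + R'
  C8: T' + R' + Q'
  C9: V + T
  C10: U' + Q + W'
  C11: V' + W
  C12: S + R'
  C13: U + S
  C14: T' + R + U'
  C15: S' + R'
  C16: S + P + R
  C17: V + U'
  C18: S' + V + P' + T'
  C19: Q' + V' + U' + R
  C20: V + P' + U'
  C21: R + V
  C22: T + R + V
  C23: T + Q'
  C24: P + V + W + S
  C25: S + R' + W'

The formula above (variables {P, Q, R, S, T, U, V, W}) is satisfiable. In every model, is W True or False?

Suppose W = 0.
From the singleton clause (V'), V = 0.
From the singleton clause (T), T = 1.
From the singleton clause (U'), U = 0.
From the singleton clause (S), S = 1.
From the singleton clause (R), R = 1.
Now (R') is unsatisfied and unit — conflict.
So every satisfying assignment has W = True.

True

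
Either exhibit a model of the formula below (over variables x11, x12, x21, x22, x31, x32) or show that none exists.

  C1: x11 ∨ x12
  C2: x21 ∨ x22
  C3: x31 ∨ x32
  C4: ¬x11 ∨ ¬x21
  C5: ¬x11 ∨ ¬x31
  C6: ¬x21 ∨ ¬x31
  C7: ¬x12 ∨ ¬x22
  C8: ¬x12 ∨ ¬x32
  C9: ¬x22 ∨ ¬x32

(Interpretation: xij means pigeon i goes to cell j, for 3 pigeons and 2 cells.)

UNSATISFIABLE

Suppose x11 = True.
The clause (¬x21) is unit, so x21 = False.
The clause (x22) is unit, so x22 = True.
The clause (¬x31) is unit, so x31 = False.
The clause (x32) is unit, so x32 = True.
Now (¬x32) is unsatisfied and unit — conflict.
That branch fails; take x11 = False instead.
The clause (x12) is unit, so x12 = True.
The clause (¬x22) is unit, so x22 = False.
The clause (x21) is unit, so x21 = True.
The clause (¬x31) is unit, so x31 = False.
The clause (x32) is unit, so x32 = True.
Now (¬x32) is unsatisfied and unit — conflict.
Either choice for x11 ends in contradiction.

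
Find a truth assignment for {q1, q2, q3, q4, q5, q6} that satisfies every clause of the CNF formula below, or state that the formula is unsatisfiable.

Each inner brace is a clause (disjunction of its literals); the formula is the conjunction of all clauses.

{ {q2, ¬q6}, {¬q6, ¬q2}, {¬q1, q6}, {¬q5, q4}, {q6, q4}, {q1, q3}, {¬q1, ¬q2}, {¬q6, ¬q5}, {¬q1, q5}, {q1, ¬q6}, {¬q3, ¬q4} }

Branch on q2: set q2 = True.
(¬q6) alone gives q6 = False.
(¬q1) alone gives q1 = False.
(q4) alone gives q4 = True.
(q3) alone gives q3 = True.
Now (¬q3) is unsatisfied and unit — conflict.
That branch fails; take q2 = False instead.
(¬q6) alone gives q6 = False.
(¬q1) alone gives q1 = False.
(q4) alone gives q4 = True.
(q3) alone gives q3 = True.
Now (¬q3) is unsatisfied and unit — conflict.
Either choice for q2 ends in contradiction.

UNSATISFIABLE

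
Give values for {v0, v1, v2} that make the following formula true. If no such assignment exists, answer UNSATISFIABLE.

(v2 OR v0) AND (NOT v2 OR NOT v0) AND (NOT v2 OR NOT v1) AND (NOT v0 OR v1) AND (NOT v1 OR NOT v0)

Case v2 = true:
Unit clause (NOT v0) forces v0 = false.
Unit clause (NOT v1) forces v1 = false.
All clauses are satisfied.

v0: false, v1: false, v2: true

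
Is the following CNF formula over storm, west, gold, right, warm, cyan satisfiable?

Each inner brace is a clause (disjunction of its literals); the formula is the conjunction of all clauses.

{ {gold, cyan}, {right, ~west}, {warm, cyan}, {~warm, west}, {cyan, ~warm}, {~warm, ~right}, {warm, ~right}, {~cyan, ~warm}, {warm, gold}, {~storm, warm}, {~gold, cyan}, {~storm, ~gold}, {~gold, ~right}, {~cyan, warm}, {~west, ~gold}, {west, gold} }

Unsatisfiable

Branch on gold: set gold = 1.
(cyan) alone gives cyan = 1.
(~warm) alone gives warm = 0.
But (warm) is also a unit clause — contradiction.
Backtrack on gold: now try gold = 0.
(cyan) alone gives cyan = 1.
(~warm) alone gives warm = 0.
But (warm) is also a unit clause — contradiction.
Both values of gold lead to a conflict.
No assignment satisfies every clause.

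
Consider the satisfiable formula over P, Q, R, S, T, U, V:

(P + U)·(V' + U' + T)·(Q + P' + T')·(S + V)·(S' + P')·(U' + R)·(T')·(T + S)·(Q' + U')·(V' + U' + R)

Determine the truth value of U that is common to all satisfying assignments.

True

Suppose U = 0.
(P) alone gives P = 1.
(S') alone gives S = 0.
(V) alone gives V = 1.
(T') alone gives T = 0.
But (T) is also a unit clause — contradiction.
So every satisfying assignment has U = True.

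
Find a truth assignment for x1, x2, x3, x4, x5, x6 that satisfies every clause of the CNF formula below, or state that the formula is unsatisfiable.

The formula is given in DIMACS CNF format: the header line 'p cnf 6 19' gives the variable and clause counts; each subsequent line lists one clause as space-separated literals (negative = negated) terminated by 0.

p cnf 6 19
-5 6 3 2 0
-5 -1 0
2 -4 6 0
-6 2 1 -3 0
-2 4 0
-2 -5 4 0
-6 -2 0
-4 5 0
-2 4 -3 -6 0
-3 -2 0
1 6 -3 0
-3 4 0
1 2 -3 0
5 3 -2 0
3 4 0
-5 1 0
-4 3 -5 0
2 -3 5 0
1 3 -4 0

UNSATISFIABLE

Suppose x5 = False.
From the singleton clause (¬x4), x4 = False.
From the singleton clause (¬x2), x2 = False.
From the singleton clause (¬x3), x3 = False.
Now (x3) is unsatisfied and unit — conflict.
So x5 must be the other value — set x5 = True.
From the singleton clause (¬x1), x1 = False.
Now (x1) is unsatisfied and unit — conflict.
Either choice for x5 ends in contradiction.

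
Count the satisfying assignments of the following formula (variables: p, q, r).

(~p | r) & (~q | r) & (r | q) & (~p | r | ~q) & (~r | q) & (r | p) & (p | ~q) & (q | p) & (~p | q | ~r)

1

There are 2^3 = 8 truth assignments over (p, q, r).
Split on p. With p = 1, the clauses containing p are satisfied and ~p drops from the rest; 1 of the 2^2 = 4 assignments to the other variables satisfy what remains.
With p = 0, by the same count on the reduced clause set, 0 assignments work.
(One model: p=T, q=T, r=T.)
Total: 1 + 0 = 1.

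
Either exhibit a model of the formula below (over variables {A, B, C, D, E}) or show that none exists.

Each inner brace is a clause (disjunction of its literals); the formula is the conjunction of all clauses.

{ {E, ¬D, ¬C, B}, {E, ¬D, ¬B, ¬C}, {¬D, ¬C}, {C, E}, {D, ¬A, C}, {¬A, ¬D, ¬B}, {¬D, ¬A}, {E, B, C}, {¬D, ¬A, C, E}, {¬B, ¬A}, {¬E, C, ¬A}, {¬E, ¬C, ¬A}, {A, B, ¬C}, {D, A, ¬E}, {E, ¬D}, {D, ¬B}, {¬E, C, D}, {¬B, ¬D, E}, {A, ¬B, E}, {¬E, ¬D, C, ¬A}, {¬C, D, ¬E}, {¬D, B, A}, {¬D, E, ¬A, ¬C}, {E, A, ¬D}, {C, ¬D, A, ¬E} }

A=True,  B=False,  C=True,  D=False,  E=False

Branch on D: set D = False.
(¬B) alone gives B = False.
Branch on C: set C = True.
(A) alone gives A = True.
(¬E) alone gives E = False.
All clauses are satisfied.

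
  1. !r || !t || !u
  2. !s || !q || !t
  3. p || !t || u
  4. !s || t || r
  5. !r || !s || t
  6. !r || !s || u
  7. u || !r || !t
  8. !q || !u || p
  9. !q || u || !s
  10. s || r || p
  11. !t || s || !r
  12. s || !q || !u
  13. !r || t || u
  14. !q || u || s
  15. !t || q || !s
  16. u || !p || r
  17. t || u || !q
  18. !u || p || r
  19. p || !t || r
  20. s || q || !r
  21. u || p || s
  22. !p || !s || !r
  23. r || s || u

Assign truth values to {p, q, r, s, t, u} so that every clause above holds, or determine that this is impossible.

p=true, q=false, r=false, s=false, t=true, u=true

Try r = false.
Try s = false.
Unit clause (p) forces p = true.
Unit clause (u) forces u = true.
Unit clause (!q) forces q = false.
Every clause is now satisfied; t is unconstrained.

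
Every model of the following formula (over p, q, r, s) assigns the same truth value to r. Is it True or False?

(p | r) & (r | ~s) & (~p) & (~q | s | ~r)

Suppose r = 0.
Unit clause (p) forces p = 1.
Now (~p) is unsatisfied and unit — conflict.
So every satisfying assignment has r = True.

True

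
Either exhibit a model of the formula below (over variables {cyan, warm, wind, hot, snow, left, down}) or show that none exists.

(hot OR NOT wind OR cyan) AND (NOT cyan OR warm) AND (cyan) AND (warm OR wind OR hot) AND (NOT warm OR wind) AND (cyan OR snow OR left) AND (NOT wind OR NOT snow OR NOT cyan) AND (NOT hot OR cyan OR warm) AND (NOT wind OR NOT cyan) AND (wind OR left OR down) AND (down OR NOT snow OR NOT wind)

UNSATISFIABLE

Unit clause (cyan) forces cyan = true.
Unit clause (warm) forces warm = true.
Unit clause (wind) forces wind = true.
That conflicts with the unit clause (NOT wind).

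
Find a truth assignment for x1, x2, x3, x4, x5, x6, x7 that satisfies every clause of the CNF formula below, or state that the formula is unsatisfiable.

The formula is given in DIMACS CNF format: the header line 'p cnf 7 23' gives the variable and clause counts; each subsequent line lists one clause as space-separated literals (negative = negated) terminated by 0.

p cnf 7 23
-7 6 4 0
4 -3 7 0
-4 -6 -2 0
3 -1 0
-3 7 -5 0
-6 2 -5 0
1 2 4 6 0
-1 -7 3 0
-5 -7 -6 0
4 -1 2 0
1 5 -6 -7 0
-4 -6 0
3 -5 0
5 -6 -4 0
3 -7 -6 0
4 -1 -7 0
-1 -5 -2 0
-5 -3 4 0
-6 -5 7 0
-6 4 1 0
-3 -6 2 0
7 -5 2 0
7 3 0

x1: False; x2: False; x3: True; x4: True; x5: False; x6: False; x7: False

Suppose x3 = True.
Suppose x4 = True.
The clause (¬x6) is unit, so x6 = False.
Suppose x7 = False.
The clause (¬x5) is unit, so x5 = False.
Every clause is now satisfied; x1, x2 are unconstrained.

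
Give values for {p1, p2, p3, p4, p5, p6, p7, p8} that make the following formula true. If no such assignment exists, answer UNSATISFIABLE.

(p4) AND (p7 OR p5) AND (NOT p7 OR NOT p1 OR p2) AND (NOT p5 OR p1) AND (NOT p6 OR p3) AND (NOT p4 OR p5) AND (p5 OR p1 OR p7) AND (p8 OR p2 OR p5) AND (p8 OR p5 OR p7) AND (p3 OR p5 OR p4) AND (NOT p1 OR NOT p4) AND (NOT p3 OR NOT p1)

The clause (p4) is unit, so p4 = true.
The clause (p5) is unit, so p5 = true.
The clause (p1) is unit, so p1 = true.
Now (NOT p1) is unsatisfied and unit — conflict.

UNSATISFIABLE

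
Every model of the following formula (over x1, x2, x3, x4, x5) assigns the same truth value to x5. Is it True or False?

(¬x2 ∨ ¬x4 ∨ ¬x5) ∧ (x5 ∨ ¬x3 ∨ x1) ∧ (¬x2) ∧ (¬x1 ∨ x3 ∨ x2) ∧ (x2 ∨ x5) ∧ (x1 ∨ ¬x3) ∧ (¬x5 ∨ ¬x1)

Suppose x5 = False.
The clause (¬x2) is unit, so x2 = False.
Now (x2) is unsatisfied and unit — conflict.
So every satisfying assignment has x5 = True.

True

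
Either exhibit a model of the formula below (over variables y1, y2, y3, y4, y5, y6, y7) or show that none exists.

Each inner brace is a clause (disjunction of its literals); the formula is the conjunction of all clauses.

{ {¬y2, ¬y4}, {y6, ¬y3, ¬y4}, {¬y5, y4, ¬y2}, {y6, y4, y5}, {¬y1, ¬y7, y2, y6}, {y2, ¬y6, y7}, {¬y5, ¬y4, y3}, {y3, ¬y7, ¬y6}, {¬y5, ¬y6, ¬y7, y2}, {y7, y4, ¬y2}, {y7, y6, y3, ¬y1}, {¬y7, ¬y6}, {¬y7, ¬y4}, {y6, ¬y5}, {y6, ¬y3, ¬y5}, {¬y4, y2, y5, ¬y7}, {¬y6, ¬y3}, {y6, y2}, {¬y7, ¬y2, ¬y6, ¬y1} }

UNSATISFIABLE

Suppose y2 = False.
The clause (y6) is unit, so y6 = True.
The clause (y7) is unit, so y7 = True.
That conflicts with the unit clause (¬y7).
That branch fails; take y2 = True instead.
The clause (¬y4) is unit, so y4 = False.
The clause (¬y5) is unit, so y5 = False.
The clause (y6) is unit, so y6 = True.
The clause (y7) is unit, so y7 = True.
That conflicts with the unit clause (¬y7).
Either choice for y2 ends in contradiction.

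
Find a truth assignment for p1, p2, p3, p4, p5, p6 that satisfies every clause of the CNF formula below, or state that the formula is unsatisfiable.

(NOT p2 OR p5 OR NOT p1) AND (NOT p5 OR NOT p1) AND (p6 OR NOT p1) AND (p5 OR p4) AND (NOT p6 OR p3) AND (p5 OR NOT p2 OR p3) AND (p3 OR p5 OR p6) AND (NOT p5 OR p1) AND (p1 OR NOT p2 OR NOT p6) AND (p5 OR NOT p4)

Suppose p5 = false.
(p4) alone gives p4 = true.
Now (NOT p4) is unsatisfied and unit — conflict.
Backtrack on p5: now try p5 = true.
(NOT p1) alone gives p1 = false.
Now (p1) is unsatisfied and unit — conflict.
Neither p5 = true nor p5 = false works.

UNSATISFIABLE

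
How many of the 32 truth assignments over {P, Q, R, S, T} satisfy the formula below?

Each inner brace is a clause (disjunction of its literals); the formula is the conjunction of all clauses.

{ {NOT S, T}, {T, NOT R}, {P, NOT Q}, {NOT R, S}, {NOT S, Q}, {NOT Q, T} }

There are 2^5 = 32 truth assignments over (P, Q, R, S, T).
Split on P. With P = true, the clauses containing P are satisfied and NOT P drops from the rest; 5 of the 2^4 = 16 assignments to the other variables satisfy what remains.
With P = false, by the same count on the reduced clause set, 2 assignments work.
Total: 5 + 2 = 7.

7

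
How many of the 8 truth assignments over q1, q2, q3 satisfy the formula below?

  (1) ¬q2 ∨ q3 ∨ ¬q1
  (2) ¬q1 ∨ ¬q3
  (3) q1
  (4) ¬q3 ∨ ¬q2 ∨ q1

1

There are 2^3 = 8 truth assignments over (q1, q2, q3).
Split on q1. With q1 = True, the clauses containing q1 are satisfied and ¬q1 drops from the rest; 1 of the 2^2 = 4 assignments to the other variables satisfy what remains.
With q1 = False, by the same count on the reduced clause set, 0 assignments work.
Total: 1 + 0 = 1.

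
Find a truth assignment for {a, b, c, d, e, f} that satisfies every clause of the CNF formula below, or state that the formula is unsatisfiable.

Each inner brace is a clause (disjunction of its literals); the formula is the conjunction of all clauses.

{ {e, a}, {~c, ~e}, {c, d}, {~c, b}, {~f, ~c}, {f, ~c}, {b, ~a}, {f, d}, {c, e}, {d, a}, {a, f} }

a: 0, b: 1, c: 0, d: 1, e: 1, f: 1

Case e = 1:
(~c) alone gives c = 0.
(d) alone gives d = 1.
Case b = 1:
Case a = 0:
(f) alone gives f = 1.
Every clause now holds.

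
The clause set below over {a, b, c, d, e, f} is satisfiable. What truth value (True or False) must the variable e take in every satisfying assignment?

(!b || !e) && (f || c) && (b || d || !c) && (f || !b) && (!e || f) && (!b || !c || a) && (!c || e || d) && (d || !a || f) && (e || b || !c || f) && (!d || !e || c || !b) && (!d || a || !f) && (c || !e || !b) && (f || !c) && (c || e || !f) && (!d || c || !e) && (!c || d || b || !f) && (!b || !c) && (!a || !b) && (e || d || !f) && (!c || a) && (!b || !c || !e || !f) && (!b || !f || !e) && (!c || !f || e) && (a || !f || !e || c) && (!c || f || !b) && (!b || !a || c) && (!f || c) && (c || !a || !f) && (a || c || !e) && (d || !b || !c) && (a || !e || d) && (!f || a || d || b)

Suppose e = false.
Try f = true.
From the singleton clause (c), c = true.
But (!c) is also a unit clause — contradiction.
Undo f and try f = false.
From the singleton clause (c), c = true.
But (!c) is also a unit clause — contradiction.
Either choice for f ends in contradiction.
So every satisfying assignment has e = True.

True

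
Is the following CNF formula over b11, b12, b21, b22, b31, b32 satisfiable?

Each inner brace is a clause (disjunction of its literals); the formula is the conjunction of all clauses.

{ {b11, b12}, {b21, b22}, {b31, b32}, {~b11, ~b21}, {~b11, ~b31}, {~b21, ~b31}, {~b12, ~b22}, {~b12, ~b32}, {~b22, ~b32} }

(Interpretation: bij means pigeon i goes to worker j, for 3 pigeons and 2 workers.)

No

Case b11 = 1:
Unit clause (~b21) forces b21 = 0.
Unit clause (b22) forces b22 = 1.
Unit clause (~b31) forces b31 = 0.
Unit clause (b32) forces b32 = 1.
But (~b32) is also a unit clause — contradiction.
So b11 must be the other value — set b11 = 0.
Unit clause (b12) forces b12 = 1.
Unit clause (~b22) forces b22 = 0.
Unit clause (b21) forces b21 = 1.
Unit clause (~b31) forces b31 = 0.
Unit clause (b32) forces b32 = 1.
But (~b32) is also a unit clause — contradiction.
Both values of b11 lead to a conflict.
No assignment satisfies every clause.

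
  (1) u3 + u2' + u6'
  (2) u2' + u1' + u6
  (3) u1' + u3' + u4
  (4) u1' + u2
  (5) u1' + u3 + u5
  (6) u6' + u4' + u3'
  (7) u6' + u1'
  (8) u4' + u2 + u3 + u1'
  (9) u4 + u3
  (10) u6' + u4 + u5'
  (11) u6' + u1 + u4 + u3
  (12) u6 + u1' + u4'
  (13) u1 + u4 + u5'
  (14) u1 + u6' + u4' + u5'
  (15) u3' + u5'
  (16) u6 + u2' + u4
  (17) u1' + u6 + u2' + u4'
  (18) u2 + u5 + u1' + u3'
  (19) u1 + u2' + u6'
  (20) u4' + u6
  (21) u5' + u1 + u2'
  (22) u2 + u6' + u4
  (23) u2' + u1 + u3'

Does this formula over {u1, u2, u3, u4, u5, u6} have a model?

Satisfiable

Try u1 = 0.
Try u4 = 0.
(u3) alone gives u3 = 1.
(u5') alone gives u5 = 0.
(u2') alone gives u2 = 0.
(u6') alone gives u6 = 0.
This assignment satisfies each clause.
A satisfying assignment: u1=0,  u2=0,  u3=1,  u4=0,  u5=0,  u6=0.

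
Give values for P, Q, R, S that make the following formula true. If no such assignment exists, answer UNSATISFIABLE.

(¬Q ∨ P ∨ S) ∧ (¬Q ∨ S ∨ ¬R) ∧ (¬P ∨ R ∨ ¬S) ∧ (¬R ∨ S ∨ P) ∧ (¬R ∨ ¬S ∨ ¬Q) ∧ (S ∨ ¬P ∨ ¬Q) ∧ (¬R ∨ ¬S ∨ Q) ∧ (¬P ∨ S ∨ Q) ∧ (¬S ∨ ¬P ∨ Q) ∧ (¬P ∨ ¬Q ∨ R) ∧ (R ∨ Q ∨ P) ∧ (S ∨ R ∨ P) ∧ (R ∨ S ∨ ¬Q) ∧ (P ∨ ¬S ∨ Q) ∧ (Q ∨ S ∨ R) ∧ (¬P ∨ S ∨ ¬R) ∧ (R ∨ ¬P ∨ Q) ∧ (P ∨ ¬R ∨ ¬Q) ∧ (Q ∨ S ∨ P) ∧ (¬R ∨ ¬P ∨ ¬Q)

P: False; Q: True; R: False; S: True

Suppose Q = True.
Suppose P = False.
The clause (S) is unit, so S = True.
The clause (¬R) is unit, so R = False.
This assignment satisfies each clause.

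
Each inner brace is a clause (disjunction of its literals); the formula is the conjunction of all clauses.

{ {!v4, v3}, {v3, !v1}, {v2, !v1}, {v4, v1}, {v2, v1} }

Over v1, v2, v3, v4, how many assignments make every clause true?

3

There are 2^4 = 16 truth assignments over (v1, v2, v3, v4).
Split on v3. With v3 = true, the clauses containing v3 are satisfied and !v3 drops from the rest; 3 of the 2^3 = 8 assignments to the other variables satisfy what remains.
With v3 = false, by the same count on the reduced clause set, 0 assignments work.
Total: 3 + 0 = 3.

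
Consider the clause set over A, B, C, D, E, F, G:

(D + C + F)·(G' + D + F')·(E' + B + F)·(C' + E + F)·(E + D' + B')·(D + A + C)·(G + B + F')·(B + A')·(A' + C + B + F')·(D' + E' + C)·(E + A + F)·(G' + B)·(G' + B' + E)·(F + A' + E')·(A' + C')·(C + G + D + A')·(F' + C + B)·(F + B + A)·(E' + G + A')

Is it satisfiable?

Case B = 1:
Case E = 1:
Case D = 1:
The clause (C) is unit, so C = 1.
The clause (A') is unit, so A = 0.
Every clause is now satisfied; F, G are unconstrained.
A satisfying assignment: A ↦ 0, B ↦ 1, C ↦ 1, D ↦ 1, E ↦ 1, F ↦ 0, G ↦ 1.

Yes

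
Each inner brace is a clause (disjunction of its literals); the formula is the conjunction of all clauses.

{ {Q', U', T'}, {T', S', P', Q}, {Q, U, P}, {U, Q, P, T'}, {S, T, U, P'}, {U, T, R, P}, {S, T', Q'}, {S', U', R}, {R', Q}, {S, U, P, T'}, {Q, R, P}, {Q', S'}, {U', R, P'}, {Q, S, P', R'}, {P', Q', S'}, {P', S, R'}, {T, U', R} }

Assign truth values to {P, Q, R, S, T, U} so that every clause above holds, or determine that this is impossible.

Try R = 1.
Unit clause (Q) forces Q = 1.
Unit clause (S') forces S = 0.
Unit clause (T') forces T = 0.
Unit clause (P') forces P = 0.
All clauses hold; U can take either value.

P: 0, Q: 1, R: 1, S: 0, T: 0, U: 0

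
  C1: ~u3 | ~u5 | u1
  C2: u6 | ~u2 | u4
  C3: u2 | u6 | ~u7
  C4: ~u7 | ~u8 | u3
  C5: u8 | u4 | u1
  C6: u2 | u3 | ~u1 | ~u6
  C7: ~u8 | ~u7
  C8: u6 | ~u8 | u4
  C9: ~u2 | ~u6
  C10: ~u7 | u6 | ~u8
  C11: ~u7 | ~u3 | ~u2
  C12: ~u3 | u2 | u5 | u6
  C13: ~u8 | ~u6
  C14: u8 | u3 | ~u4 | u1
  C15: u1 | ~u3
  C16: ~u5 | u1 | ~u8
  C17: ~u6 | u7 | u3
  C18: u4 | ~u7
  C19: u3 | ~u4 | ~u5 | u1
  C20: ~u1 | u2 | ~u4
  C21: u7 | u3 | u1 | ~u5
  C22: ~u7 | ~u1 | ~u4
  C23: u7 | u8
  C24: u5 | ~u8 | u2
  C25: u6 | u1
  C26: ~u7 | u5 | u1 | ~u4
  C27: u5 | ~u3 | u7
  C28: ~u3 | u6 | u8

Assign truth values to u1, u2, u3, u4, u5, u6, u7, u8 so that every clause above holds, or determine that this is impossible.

u1 ↦ 1, u2 ↦ 1, u3 ↦ 0, u4 ↦ 1, u5 ↦ 1, u6 ↦ 0, u7 ↦ 0, u8 ↦ 1

Case u8 = 1:
The clause (~u7) is unit, so u7 = 0.
The clause (~u6) is unit, so u6 = 0.
The clause (u4) is unit, so u4 = 1.
The clause (u1) is unit, so u1 = 1.
The clause (u2) is unit, so u2 = 1.
Case u5 = 1:
All clauses hold; u3 can take either value.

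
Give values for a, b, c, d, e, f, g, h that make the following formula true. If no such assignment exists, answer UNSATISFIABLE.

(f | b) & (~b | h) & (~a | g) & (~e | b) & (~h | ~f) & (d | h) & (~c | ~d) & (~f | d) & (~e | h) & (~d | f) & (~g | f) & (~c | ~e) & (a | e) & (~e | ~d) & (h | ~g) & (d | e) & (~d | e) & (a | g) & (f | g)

UNSATISFIABLE

Try f = 1.
(~h) alone gives h = 0.
(~b) alone gives b = 0.
(~e) alone gives e = 0.
(d) alone gives d = 1.
That conflicts with the unit clause (~d).
So f must be the other value — set f = 0.
(b) alone gives b = 1.
(h) alone gives h = 1.
(~d) alone gives d = 0.
(~g) alone gives g = 0.
That conflicts with the unit clause (g).
Neither f = 1 nor f = 0 works.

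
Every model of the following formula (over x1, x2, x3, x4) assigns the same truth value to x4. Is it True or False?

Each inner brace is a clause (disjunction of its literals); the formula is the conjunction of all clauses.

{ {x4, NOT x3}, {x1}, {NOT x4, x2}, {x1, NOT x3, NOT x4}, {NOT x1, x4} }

Suppose x4 = false.
From the singleton clause (NOT x3), x3 = false.
From the singleton clause (x1), x1 = true.
But (NOT x1) is also a unit clause — contradiction.
So every satisfying assignment has x4 = True.

True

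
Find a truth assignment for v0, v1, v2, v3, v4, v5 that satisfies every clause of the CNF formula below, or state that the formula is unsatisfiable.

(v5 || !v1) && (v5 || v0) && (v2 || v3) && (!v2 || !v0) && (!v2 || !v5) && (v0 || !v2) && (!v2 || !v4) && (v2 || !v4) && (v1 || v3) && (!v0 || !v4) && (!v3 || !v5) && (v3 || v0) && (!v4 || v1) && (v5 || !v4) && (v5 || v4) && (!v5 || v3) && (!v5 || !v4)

UNSATISFIABLE

Branch on v5: set v5 = true.
(!v2) alone gives v2 = false.
(v3) alone gives v3 = true.
That conflicts with the unit clause (!v3).
So v5 must be the other value — set v5 = false.
(!v1) alone gives v1 = false.
(v0) alone gives v0 = true.
(!v2) alone gives v2 = false.
(v3) alone gives v3 = true.
(!v4) alone gives v4 = false.
That conflicts with the unit clause (v4).
Neither v5 = true nor v5 = false works.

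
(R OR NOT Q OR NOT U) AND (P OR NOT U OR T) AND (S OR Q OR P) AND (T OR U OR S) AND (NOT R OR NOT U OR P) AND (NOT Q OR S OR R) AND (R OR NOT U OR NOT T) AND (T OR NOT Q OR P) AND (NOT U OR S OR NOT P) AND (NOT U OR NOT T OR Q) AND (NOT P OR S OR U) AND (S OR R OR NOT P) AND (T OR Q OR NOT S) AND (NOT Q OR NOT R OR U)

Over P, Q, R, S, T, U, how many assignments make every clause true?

9

There are 2^6 = 64 truth assignments over (P, Q, R, S, T, U).
Split on U. With U = true, the clauses containing U are satisfied and NOT U drops from the rest; 2 of the 2^5 = 32 assignments to the other variables satisfy what remains.
With U = false, by the same count on the reduced clause set, 7 assignments work.
Total: 2 + 7 = 9.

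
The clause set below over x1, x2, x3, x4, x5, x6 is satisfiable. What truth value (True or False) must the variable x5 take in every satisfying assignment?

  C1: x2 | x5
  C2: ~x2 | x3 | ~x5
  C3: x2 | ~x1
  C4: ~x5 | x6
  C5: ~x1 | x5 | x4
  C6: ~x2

True

Suppose x5 = 0.
From the singleton clause (x2), x2 = 1.
That conflicts with the unit clause (~x2).
So every satisfying assignment has x5 = True.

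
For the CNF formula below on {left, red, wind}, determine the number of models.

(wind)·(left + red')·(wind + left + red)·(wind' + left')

1

There are 2^3 = 8 truth assignments over (left, red, wind).
Check each against the 4 clauses (columns in the order left, red, wind):
  F F F  ✗ fails (wind)
  F F T  ✓ satisfies all
  F T F  ✗ fails (wind)
  F T T  ✗ fails (left + red')
  T F F  ✗ fails (wind)
  T F T  ✗ fails (wind' + left')
  T T F  ✗ fails (wind)
  T T T  ✗ fails (wind' + left')
1 of the 8 rows is a model.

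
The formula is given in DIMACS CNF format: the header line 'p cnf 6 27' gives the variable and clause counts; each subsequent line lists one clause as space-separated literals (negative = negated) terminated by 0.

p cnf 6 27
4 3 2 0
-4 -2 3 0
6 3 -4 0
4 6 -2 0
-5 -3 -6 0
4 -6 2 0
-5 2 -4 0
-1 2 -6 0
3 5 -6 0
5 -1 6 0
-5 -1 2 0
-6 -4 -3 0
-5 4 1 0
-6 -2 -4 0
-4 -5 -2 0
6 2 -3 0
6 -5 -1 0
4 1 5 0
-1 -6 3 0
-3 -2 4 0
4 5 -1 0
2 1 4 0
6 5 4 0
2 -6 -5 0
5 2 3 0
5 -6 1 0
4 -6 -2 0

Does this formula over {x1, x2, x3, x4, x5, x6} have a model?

Case x4 = True:
Case x2 = True:
The clause (x3) is unit, so x3 = True.
The clause (¬x6) is unit, so x6 = False.
The clause (¬x5) is unit, so x5 = False.
The clause (¬x1) is unit, so x1 = False.
Every clause now holds.
A satisfying assignment: x1 ↦ False; x2 ↦ True; x3 ↦ True; x4 ↦ True; x5 ↦ False; x6 ↦ False.

Yes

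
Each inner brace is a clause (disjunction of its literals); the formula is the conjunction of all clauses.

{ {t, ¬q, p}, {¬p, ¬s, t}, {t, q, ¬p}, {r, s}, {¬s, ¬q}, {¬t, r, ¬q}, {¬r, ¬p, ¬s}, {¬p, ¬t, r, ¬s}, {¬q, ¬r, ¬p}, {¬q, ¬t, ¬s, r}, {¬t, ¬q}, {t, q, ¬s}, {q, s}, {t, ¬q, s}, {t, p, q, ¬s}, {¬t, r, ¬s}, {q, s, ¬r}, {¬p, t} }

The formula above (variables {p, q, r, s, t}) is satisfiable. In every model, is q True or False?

False

Suppose q = True.
Unit clause (¬s) forces s = False.
Unit clause (r) forces r = True.
Unit clause (¬p) forces p = False.
Unit clause (t) forces t = True.
But (¬t) is also a unit clause — contradiction.
So every satisfying assignment has q = False.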